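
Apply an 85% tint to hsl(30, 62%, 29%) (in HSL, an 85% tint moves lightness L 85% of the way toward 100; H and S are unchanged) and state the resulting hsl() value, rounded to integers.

L moves 85% from 29 toward 100: 29 + 60.35 = 89.35 → 89.
H and S are unchanged.

hsl(30, 62%, 89%)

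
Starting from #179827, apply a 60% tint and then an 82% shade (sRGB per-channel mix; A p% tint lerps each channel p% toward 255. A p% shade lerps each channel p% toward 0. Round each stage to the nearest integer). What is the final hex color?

#179827 is rgb(23, 152, 39).
Per channel, c → c + 0.6(255 − c):
  R: 23 + 0.6×(255−23) = 23 + 139.2 = 162.2 → 162
  G: 152 + 0.6×(255−152) = 152 + 61.8 = 213.8 → 214
  B: 39 + 0.6×(255−39) = 39 + 129.6 = 168.6 → 169
After the tint: rgb(162, 214, 169) = #A2D6A9.
Per channel, c → c + 0.82(0 − c):
  R: 162 + 0.82×(0−162) = 162 − 132.84 = 29.16 → 29
  G: 214 + 0.82×(0−214) = 214 − 175.48 = 38.52 → 39
  B: 169 + 0.82×(0−169) = 169 − 138.58 = 30.42 → 30
rgb(29, 39, 30) = #1D271E.

#1D271E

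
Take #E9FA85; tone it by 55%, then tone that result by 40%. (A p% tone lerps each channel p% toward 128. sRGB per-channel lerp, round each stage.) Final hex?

#E9FA85 is rgb(233, 250, 133).
Per channel, c → c + 0.55(128 − c):
  R: 233 − 57.75 = 175.25 → 175
  G: 250 + 0.55×(128−250) = 250 − 67.1 = 182.9 → 183
  B: 133 − 2.75 = 130.25 → 130
After the tone: rgb(175, 183, 130) = #AFB782.
A 40% tone moves each channel 40% toward 128:
  R: 175 − 18.8 = 156.2 → 156
  G: 183 + 0.4×(128−183) = 183 − 22 = 161 → 161
  B: 130 + 0.4×(128−130) = 130 − 0.8 = 129.2 → 129
rgb(156, 161, 129) = #9CA181.

#9CA181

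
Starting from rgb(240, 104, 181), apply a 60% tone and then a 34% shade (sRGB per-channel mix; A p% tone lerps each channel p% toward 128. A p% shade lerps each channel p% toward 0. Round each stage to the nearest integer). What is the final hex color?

#724e62

Per channel, c → c + 0.6(128 − c):
  R: 240 + 0.6×(128−240) = 240 − 67.2 = 172.8 → 173
  G: 104 + 0.6×(128−104) = 104 + 14.4 = 118.4 → 118
  B: 181 + 0.6×(128−181) = 181 − 31.8 = 149.2 → 149
After the tone: rgb(173, 118, 149) = #ad7695.
Per channel, c → c + 0.34(0 − c):
  R: 173 + 0.34×(0−173) = 173 − 58.82 = 114.18 → 114
  G: 118 − 40.12 = 77.88 → 78
  B: 149 − 50.66 = 98.34 → 98
rgb(114, 78, 98) = #724e62.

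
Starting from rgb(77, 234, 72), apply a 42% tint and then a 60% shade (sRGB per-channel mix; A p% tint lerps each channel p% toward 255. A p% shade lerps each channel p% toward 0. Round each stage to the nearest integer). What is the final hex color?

#3D613C

Per channel, c → c + 0.42(255 − c):
  R: 77 + 74.76 = 151.76 → 152
  G: 234 + 0.42×(255−234) = 234 + 8.82 = 242.82 → 243
  B: 72 + 0.42×(255−72) = 72 + 76.86 = 148.86 → 149
After the tint: rgb(152, 243, 149) = #98F395.
Lerp each channel 60% toward 0:
  R: 152 − 91.2 = 60.8 → 61
  G: 243 + 0.6×(0−243) = 243 − 145.8 = 97.2 → 97
  B: 149 + 0.6×(0−149) = 149 − 89.4 = 59.6 → 60
rgb(61, 97, 60) = #3D613C.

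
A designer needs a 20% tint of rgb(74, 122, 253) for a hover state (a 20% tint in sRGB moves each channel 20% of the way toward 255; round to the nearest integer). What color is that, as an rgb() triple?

rgb(110, 149, 253)

Lerp each channel 20% toward 255:
  R: 74 + 36.2 = 110.2 → 110
  G: 122 + 0.2×(255−122) = 122 + 26.6 = 148.6 → 149
  B: 253 + 0.2×(255−253) = 253 + 0.4 = 253.4 → 253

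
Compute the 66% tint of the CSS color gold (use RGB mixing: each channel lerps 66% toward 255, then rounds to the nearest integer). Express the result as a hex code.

#fff1a8

CSS gold is rgb(255, 215, 0).
A 66% tint moves each channel 66% toward 255:
  R: 255 + 0.66×(255−255) = 255 + 0 = 255 → 255
  G: 215 + 26.4 = 241.4 → 241
  B: 0 + 0.66×(255−0) = 0 + 168.3 = 168.3 → 168
rgb(255, 241, 168) = #fff1a8.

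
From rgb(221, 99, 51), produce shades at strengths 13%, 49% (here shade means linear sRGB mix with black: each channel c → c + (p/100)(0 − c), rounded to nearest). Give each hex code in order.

#c0562c, #71321a

13%: (221 − 28.73 = 192.27→192, 99 − 12.87 = 86.13→86, 51 − 6.63 = 44.37→44) → #c0562c
49%: (221 − 108.29 = 112.71→113, 99 − 48.51 = 50.49→50, 51 − 24.99 = 26.01→26) → #71321a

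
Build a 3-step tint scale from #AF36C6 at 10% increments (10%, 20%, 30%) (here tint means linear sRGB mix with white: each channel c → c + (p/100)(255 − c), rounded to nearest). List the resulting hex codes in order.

#AF36C6 is rgb(175, 54, 198).
10%: (175 + 8 = 183→183, 54 + 20.1 = 74.1→74, 198 + 5.7 = 203.7→204) → #B74ACC
20%: (175 + 16 = 191→191, 54 + 40.2 = 94.2→94, 198 + 11.4 = 209.4→209) → #BF5ED1
30%: (175 + 24 = 199→199, 54 + 60.3 = 114.3→114, 198 + 17.1 = 215.1→215) → #C772D7

#B74ACC, #BF5ED1, #C772D7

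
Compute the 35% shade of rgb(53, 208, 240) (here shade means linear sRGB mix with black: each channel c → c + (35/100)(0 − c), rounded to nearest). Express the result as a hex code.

#22879c

Lerp each channel 35% toward 0:
  R: 53 + 0.35×(0−53) = 53 − 18.55 = 34.45 → 34
  G: 208 + 0.35×(0−208) = 208 − 72.8 = 135.2 → 135
  B: 240 + 0.35×(0−240) = 240 − 84 = 156 → 156
rgb(34, 135, 156) = #22879c.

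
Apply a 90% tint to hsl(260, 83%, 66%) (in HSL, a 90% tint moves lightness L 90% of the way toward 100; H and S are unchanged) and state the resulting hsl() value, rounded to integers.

hsl(260, 83%, 97%)

L moves 90% from 66 toward 100: 66 + 30.6 = 96.6 → 97.
H and S are unchanged.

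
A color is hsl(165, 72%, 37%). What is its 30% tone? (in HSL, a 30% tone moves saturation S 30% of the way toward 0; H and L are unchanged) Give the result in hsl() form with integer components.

S moves 30% from 72 toward 0: 72 − 21.6 = 50.4 → 50.
H and L are unchanged.

hsl(165, 50%, 37%)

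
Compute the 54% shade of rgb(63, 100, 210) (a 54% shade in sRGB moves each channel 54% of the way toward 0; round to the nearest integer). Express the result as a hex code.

#1d2e61

Lerp each channel 54% toward 0:
  R: 63 − 34.02 = 28.98 → 29
  G: 100 − 54 = 46 → 46
  B: 210 − 113.4 = 96.6 → 97
rgb(29, 46, 97) = #1d2e61.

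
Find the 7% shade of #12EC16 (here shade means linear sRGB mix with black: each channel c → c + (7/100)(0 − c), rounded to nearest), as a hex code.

#12EC16 is rgb(18, 236, 22).
Per channel, c → c + 0.07(0 − c):
  R: 18 − 1.26 = 16.74 → 17
  G: 236 + 0.07×(0−236) = 236 − 16.52 = 219.48 → 219
  B: 22 − 1.54 = 20.46 → 20
rgb(17, 219, 20) = #11DB14.

#11DB14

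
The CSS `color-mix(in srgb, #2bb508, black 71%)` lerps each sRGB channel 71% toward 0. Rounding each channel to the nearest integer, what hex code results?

#0c3402

#2bb508 is rgb(43, 181, 8).
Lerp each channel 71% toward 0:
  R: 43 + 0.71×(0−43) = 43 − 30.53 = 12.47 → 12
  G: 181 + 0.71×(0−181) = 181 − 128.51 = 52.49 → 52
  B: 8 + 0.71×(0−8) = 8 − 5.68 = 2.32 → 2
rgb(12, 52, 2) = #0c3402.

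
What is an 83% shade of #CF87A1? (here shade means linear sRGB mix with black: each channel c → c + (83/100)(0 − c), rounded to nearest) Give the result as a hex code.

#CF87A1 is rgb(207, 135, 161).
Per channel, c → c + 0.83(0 − c):
  R: 207 + 0.83×(0−207) = 207 − 171.81 = 35.19 → 35
  G: 135 − 112.05 = 22.95 → 23
  B: 161 + 0.83×(0−161) = 161 − 133.63 = 27.37 → 27
rgb(35, 23, 27) = #23171B.

#23171B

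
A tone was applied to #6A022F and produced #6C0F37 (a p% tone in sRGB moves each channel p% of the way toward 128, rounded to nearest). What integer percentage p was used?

10%

#6A022F is rgb(106, 2, 47); #6C0F37 is rgb(108, 15, 55).
On the G channel (widest range): 15 ≈ 2 + (p/100)(128 − 2), so p ≈ 100×(15 − 2)/(128 − 2) = 1300/126 = 10.32.
p = 10 reproduces all three channels after rounding.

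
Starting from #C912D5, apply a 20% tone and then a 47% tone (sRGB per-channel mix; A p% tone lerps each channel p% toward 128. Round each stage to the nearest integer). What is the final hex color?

#C912D5 is rgb(201, 18, 213).
Lerp each channel 20% toward 128:
  R: 201 + 0.2×(128−201) = 201 − 14.6 = 186.4 → 186
  G: 18 + 0.2×(128−18) = 18 + 22 = 40 → 40
  B: 213 + 0.2×(128−213) = 213 − 17 = 196 → 196
After the tone: rgb(186, 40, 196) = #BA28C4.
Per channel, c → c + 0.47(128 − c):
  R: 186 − 27.26 = 158.74 → 159
  G: 40 + 0.47×(128−40) = 40 + 41.36 = 81.36 → 81
  B: 196 − 31.96 = 164.04 → 164
rgb(159, 81, 164) = #9F51A4.

#9F51A4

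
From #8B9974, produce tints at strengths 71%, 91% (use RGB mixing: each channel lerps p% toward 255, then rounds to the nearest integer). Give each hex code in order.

#DDE1D7, #F5F6F2

#8B9974 is rgb(139, 153, 116).
71%: (139 + 82.36 = 221.36→221, 153 + 72.42 = 225.42→225, 116 + 98.69 = 214.69→215) → #DDE1D7
91%: (139 + 105.56 = 244.56→245, 153 + 92.82 = 245.82→246, 116 + 126.49 = 242.49→242) → #F5F6F2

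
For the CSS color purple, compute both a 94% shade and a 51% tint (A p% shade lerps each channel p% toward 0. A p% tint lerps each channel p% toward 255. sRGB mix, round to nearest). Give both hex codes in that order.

CSS purple is rgb(128, 0, 128).
94% shade:
  R: 128 + 0.94×(0−128) = 128 − 120.32 = 7.68 → 8
  G: 0 + 0.94×(0−0) = 0 + 0 = 0 → 0
  B: 128 + 0.94×(0−128) = 128 − 120.32 = 7.68 → 8
  → #080008
51% tint:
  R: 128 + 0.51×(255−128) = 128 + 64.77 = 192.77 → 193
  G: 0 + 0.51×(255−0) = 0 + 130.05 = 130.05 → 130
  B: 128 + 64.77 = 192.77 → 193
  → #c182c1

#080008, #c182c1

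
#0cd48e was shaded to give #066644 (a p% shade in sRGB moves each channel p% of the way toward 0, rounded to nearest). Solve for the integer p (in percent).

52%

#0cd48e is rgb(12, 212, 142); #066644 is rgb(6, 102, 68).
On the G channel (widest range): 102 ≈ 212 + (p/100)(0 − 212), so p ≈ 100×(102 − 212)/(0 − 212) = -11000/-212 = 51.89.
p = 52 reproduces all three channels after rounding.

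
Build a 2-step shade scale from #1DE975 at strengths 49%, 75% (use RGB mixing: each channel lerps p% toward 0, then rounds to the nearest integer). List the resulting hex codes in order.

#1DE975 is rgb(29, 233, 117).
49%: (29 − 14.21 = 14.79→15, 233 − 114.17 = 118.83→119, 117 − 57.33 = 59.67→60) → #0F773C
75%: (29 − 21.75 = 7.25→7, 233 − 174.75 = 58.25→58, 117 − 87.75 = 29.25→29) → #073A1D

#0F773C, #073A1D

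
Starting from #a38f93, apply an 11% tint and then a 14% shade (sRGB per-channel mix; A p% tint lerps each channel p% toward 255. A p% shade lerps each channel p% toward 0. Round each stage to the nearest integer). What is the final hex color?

#a38f93 is rgb(163, 143, 147).
Per channel, c → c + 0.11(255 − c):
  R: 163 + 0.11×(255−163) = 163 + 10.12 = 173.12 → 173
  G: 143 + 0.11×(255−143) = 143 + 12.32 = 155.32 → 155
  B: 147 + 11.88 = 158.88 → 159
After the tint: rgb(173, 155, 159) = #ad9b9f.
Per channel, c → c + 0.14(0 − c):
  R: 173 + 0.14×(0−173) = 173 − 24.22 = 148.78 → 149
  G: 155 + 0.14×(0−155) = 155 − 21.7 = 133.3 → 133
  B: 159 − 22.26 = 136.74 → 137
rgb(149, 133, 137) = #958589.

#958589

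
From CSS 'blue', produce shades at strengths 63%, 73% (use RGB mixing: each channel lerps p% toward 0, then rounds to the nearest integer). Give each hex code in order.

#00005e, #000045

CSS blue is rgb(0, 0, 255).
63%: (0→0, 0→0, 255 − 160.65 = 94.35→94) → #00005e
73%: (0→0, 0→0, 255 − 186.15 = 68.85→69) → #000045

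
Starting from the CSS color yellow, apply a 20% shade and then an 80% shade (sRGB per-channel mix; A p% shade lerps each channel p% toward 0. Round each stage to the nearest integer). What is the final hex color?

#292900

CSS yellow is rgb(255, 255, 0).
Lerp each channel 20% toward 0:
  R: 255 − 51 = 204 → 204
  G: 255 + 0.2×(0−255) = 255 − 51 = 204 → 204
  B: 0 + 0.2×(0−0) = 0 + 0 = 0 → 0
After the shade: rgb(204, 204, 0) = #cccc00.
Per channel, c → c + 0.8(0 − c):
  R: 204 − 163.2 = 40.8 → 41
  G: 204 + 0.8×(0−204) = 204 − 163.2 = 40.8 → 41
  B: 0 + 0.8×(0−0) = 0 + 0 = 0 → 0
rgb(41, 41, 0) = #292900.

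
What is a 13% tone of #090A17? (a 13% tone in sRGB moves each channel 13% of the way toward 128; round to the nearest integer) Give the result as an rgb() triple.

rgb(24, 25, 37)

#090A17 is rgb(9, 10, 23).
A 13% tone moves each channel 13% toward 128:
  R: 9 + 15.47 = 24.47 → 24
  G: 10 + 0.13×(128−10) = 10 + 15.34 = 25.34 → 25
  B: 23 + 13.65 = 36.65 → 37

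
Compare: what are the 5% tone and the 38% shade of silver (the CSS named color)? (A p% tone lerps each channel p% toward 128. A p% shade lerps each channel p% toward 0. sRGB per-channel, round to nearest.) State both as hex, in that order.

#BDBDBD, #777777

CSS silver is rgb(192, 192, 192).
5% tone:
  R: 192 + 0.05×(128−192) = 192 − 3.2 = 188.8 → 189
  G: 192 + 0.05×(128−192) = 192 − 3.2 = 188.8 → 189
  B: 192 + 0.05×(128−192) = 192 − 3.2 = 188.8 → 189
  → #BDBDBD
38% shade:
  R: 192 + 0.38×(0−192) = 192 − 72.96 = 119.04 → 119
  G: 192 + 0.38×(0−192) = 192 − 72.96 = 119.04 → 119
  B: 192 + 0.38×(0−192) = 192 − 72.96 = 119.04 → 119
  → #777777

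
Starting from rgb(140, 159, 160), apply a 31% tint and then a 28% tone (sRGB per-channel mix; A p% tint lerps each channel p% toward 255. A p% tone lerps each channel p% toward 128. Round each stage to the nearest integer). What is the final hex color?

#A3ACAC

A 31% tint moves each channel 31% toward 255:
  R: 140 + 0.31×(255−140) = 140 + 35.65 = 175.65 → 176
  G: 159 + 0.31×(255−159) = 159 + 29.76 = 188.76 → 189
  B: 160 + 0.31×(255−160) = 160 + 29.45 = 189.45 → 189
After the tint: rgb(176, 189, 189) = #B0BDBD.
Lerp each channel 28% toward 128:
  R: 176 + 0.28×(128−176) = 176 − 13.44 = 162.56 → 163
  G: 189 + 0.28×(128−189) = 189 − 17.08 = 171.92 → 172
  B: 189 − 17.08 = 171.92 → 172
rgb(163, 172, 172) = #A3ACAC.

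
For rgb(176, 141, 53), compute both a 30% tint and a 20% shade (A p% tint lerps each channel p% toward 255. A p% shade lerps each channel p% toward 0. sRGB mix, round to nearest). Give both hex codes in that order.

#C8AF72, #8D712A

30% tint:
  R: 176 + 0.3×(255−176) = 176 + 23.7 = 199.7 → 200
  G: 141 + 0.3×(255−141) = 141 + 34.2 = 175.2 → 175
  B: 53 + 0.3×(255−53) = 53 + 60.6 = 113.6 → 114
  → #C8AF72
20% shade:
  R: 176 + 0.2×(0−176) = 176 − 35.2 = 140.8 → 141
  G: 141 − 28.2 = 112.8 → 113
  B: 53 − 10.6 = 42.4 → 42
  → #8D712A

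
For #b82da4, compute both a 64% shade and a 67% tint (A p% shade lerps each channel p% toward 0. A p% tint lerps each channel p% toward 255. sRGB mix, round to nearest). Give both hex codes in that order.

#42103b, #e8bae1

#b82da4 is rgb(184, 45, 164).
64% shade:
  R: 184 + 0.64×(0−184) = 184 − 117.76 = 66.24 → 66
  G: 45 − 28.8 = 16.2 → 16
  B: 164 + 0.64×(0−164) = 164 − 104.96 = 59.04 → 59
  → #42103b
67% tint:
  R: 184 + 0.67×(255−184) = 184 + 47.57 = 231.57 → 232
  G: 45 + 140.7 = 185.7 → 186
  B: 164 + 0.67×(255−164) = 164 + 60.97 = 224.97 → 225
  → #e8bae1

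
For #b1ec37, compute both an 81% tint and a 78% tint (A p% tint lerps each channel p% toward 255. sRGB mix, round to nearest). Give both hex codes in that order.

#b1ec37 is rgb(177, 236, 55).
81% tint:
  R: 177 + 63.18 = 240.18 → 240
  G: 236 + 0.81×(255−236) = 236 + 15.39 = 251.39 → 251
  B: 55 + 0.81×(255−55) = 55 + 162 = 217 → 217
  → #f0fbd9
78% tint:
  R: 177 + 60.84 = 237.84 → 238
  G: 236 + 14.82 = 250.82 → 251
  B: 55 + 0.78×(255−55) = 55 + 156 = 211 → 211
  → #eefbd3

#f0fbd9, #eefbd3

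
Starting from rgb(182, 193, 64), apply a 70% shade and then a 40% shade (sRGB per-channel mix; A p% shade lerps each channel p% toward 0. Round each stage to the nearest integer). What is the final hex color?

A 70% shade moves each channel 70% toward 0:
  R: 182 + 0.7×(0−182) = 182 − 127.4 = 54.6 → 55
  G: 193 + 0.7×(0−193) = 193 − 135.1 = 57.9 → 58
  B: 64 + 0.7×(0−64) = 64 − 44.8 = 19.2 → 19
After the shade: rgb(55, 58, 19) = #373A13.
Lerp each channel 40% toward 0:
  R: 55 − 22 = 33 → 33
  G: 58 − 23.2 = 34.8 → 35
  B: 19 − 7.6 = 11.4 → 11
rgb(33, 35, 11) = #21230B.

#21230B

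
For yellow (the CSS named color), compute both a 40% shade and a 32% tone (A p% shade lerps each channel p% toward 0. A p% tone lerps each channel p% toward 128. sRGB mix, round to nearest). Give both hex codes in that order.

#999900, #D6D629

CSS yellow is rgb(255, 255, 0).
40% shade:
  R: 255 − 102 = 153 → 153
  G: 255 + 0.4×(0−255) = 255 − 102 = 153 → 153
  B: 0 + 0 = 0 → 0
  → #999900
32% tone:
  R: 255 − 40.64 = 214.36 → 214
  G: 255 + 0.32×(128−255) = 255 − 40.64 = 214.36 → 214
  B: 0 + 0.32×(128−0) = 0 + 40.96 = 40.96 → 41
  → #D6D629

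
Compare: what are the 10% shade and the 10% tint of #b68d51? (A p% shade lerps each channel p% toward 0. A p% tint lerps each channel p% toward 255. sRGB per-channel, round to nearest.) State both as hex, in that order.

#b68d51 is rgb(182, 141, 81).
10% shade:
  R: 182 + 0.1×(0−182) = 182 − 18.2 = 163.8 → 164
  G: 141 − 14.1 = 126.9 → 127
  B: 81 − 8.1 = 72.9 → 73
  → #a47f49
10% tint:
  R: 182 + 0.1×(255−182) = 182 + 7.3 = 189.3 → 189
  G: 141 + 0.1×(255−141) = 141 + 11.4 = 152.4 → 152
  B: 81 + 17.4 = 98.4 → 98
  → #bd9862

#a47f49, #bd9862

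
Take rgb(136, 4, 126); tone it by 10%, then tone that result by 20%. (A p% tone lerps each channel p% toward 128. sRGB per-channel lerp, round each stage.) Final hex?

Lerp each channel 10% toward 128:
  R: 136 + 0.1×(128−136) = 136 − 0.8 = 135.2 → 135
  G: 4 + 12.4 = 16.4 → 16
  B: 126 + 0.1×(128−126) = 126 + 0.2 = 126.2 → 126
After the tone: rgb(135, 16, 126) = #87107E.
Lerp each channel 20% toward 128:
  R: 135 + 0.2×(128−135) = 135 − 1.4 = 133.6 → 134
  G: 16 + 0.2×(128−16) = 16 + 22.4 = 38.4 → 38
  B: 126 + 0.4 = 126.4 → 126
rgb(134, 38, 126) = #86267E.

#86267E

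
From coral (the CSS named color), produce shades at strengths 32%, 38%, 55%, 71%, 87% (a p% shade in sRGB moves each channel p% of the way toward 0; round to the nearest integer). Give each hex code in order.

#ad5636, #9e4f32, #733924, #4a2517, #21110a

CSS coral is rgb(255, 127, 80).
32%: (255 − 81.6 = 173.4→173, 127 − 40.64 = 86.36→86, 80 − 25.6 = 54.4→54) → #ad5636
38%: (255 − 96.9 = 158.1→158, 127 − 48.26 = 78.74→79, 80 − 30.4 = 49.6→50) → #9e4f32
55%: (255 − 140.25 = 114.75→115, 127 − 69.85 = 57.15→57, 80 − 44 = 36→36) → #733924
71%: (255 − 181.05 = 73.95→74, 127 − 90.17 = 36.83→37, 80 − 56.8 = 23.2→23) → #4a2517
87%: (255 − 221.85 = 33.15→33, 127 − 110.49 = 16.51→17, 80 − 69.6 = 10.4→10) → #21110a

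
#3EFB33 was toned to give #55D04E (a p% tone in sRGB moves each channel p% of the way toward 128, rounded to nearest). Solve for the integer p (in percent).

35%

#3EFB33 is rgb(62, 251, 51); #55D04E is rgb(85, 208, 78).
On the G channel (widest range): 208 ≈ 251 + (p/100)(128 − 251), so p ≈ 100×(208 − 251)/(128 − 251) = -4300/-123 = 34.96.
p = 35 reproduces all three channels after rounding.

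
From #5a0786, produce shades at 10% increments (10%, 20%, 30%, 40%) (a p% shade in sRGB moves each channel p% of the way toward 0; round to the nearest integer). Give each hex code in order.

#510679, #48066b, #3f055e, #360450

#5a0786 is rgb(90, 7, 134).
10%: (90 − 9 = 81→81, 7 − 0.7 = 6.3→6, 134 − 13.4 = 120.6→121) → #510679
20%: (90 − 18 = 72→72, 7 − 1.4 = 5.6→6, 134 − 26.8 = 107.2→107) → #48066b
30%: (90 − 27 = 63→63, 7 − 2.1 = 4.9→5, 134 − 40.2 = 93.8→94) → #3f055e
40%: (90 − 36 = 54→54, 7 − 2.8 = 4.2→4, 134 − 53.6 = 80.4→80) → #360450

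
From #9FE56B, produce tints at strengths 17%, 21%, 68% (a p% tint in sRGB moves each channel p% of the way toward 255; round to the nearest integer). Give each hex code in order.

#9FE56B is rgb(159, 229, 107).
17%: (159 + 16.32 = 175.32→175, 229 + 4.42 = 233.42→233, 107 + 25.16 = 132.16→132) → #AFE984
21%: (159 + 20.16 = 179.16→179, 229 + 5.46 = 234.46→234, 107 + 31.08 = 138.08→138) → #B3EA8A
68%: (159 + 65.28 = 224.28→224, 229 + 17.68 = 246.68→247, 107 + 100.64 = 207.64→208) → #E0F7D0

#AFE984, #B3EA8A, #E0F7D0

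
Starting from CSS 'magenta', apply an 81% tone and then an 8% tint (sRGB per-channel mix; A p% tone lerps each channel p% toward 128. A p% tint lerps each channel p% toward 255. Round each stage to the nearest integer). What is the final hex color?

#A074A0

CSS magenta is rgb(255, 0, 255).
Per channel, c → c + 0.81(128 − c):
  R: 255 + 0.81×(128−255) = 255 − 102.87 = 152.13 → 152
  G: 0 + 0.81×(128−0) = 0 + 103.68 = 103.68 → 104
  B: 255 + 0.81×(128−255) = 255 − 102.87 = 152.13 → 152
After the tone: rgb(152, 104, 152) = #986898.
An 8% tint moves each channel 8% toward 255:
  R: 152 + 8.24 = 160.24 → 160
  G: 104 + 12.08 = 116.08 → 116
  B: 152 + 0.08×(255−152) = 152 + 8.24 = 160.24 → 160
rgb(160, 116, 160) = #A074A0.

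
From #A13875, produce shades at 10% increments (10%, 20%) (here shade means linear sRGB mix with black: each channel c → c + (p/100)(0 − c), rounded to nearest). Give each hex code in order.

#A13875 is rgb(161, 56, 117).
10%: (161 − 16.1 = 144.9→145, 56 − 5.6 = 50.4→50, 117 − 11.7 = 105.3→105) → #913269
20%: (161 − 32.2 = 128.8→129, 56 − 11.2 = 44.8→45, 117 − 23.4 = 93.6→94) → #812D5E

#913269, #812D5E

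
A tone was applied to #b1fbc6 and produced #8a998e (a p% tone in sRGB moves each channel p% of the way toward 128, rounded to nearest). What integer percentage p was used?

80%

#b1fbc6 is rgb(177, 251, 198); #8a998e is rgb(138, 153, 142).
On the G channel (widest range): 153 ≈ 251 + (p/100)(128 − 251), so p ≈ 100×(153 − 251)/(128 − 251) = -9800/-123 = 79.67.
p = 80 reproduces all three channels after rounding.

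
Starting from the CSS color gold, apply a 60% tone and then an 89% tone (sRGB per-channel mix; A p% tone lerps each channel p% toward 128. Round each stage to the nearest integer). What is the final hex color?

CSS gold is rgb(255, 215, 0).
Per channel, c → c + 0.6(128 − c):
  R: 255 + 0.6×(128−255) = 255 − 76.2 = 178.8 → 179
  G: 215 + 0.6×(128−215) = 215 − 52.2 = 162.8 → 163
  B: 0 + 0.6×(128−0) = 0 + 76.8 = 76.8 → 77
After the tone: rgb(179, 163, 77) = #b3a34d.
An 89% tone moves each channel 89% toward 128:
  R: 179 + 0.89×(128−179) = 179 − 45.39 = 133.61 → 134
  G: 163 + 0.89×(128−163) = 163 − 31.15 = 131.85 → 132
  B: 77 + 45.39 = 122.39 → 122
rgb(134, 132, 122) = #86847a.

#86847a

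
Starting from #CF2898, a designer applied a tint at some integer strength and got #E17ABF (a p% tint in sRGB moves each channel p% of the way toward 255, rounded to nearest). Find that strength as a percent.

#CF2898 is rgb(207, 40, 152); #E17ABF is rgb(225, 122, 191).
On the G channel (widest range): 122 ≈ 40 + (p/100)(255 − 40), so p ≈ 100×(122 − 40)/(255 − 40) = 8200/215 = 38.14.
p = 38 reproduces all three channels after rounding.

38%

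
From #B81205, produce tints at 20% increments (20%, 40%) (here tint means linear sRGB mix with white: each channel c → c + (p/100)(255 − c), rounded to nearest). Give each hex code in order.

#B81205 is rgb(184, 18, 5).
20%: (184 + 14.2 = 198.2→198, 18 + 47.4 = 65.4→65, 5 + 50 = 55→55) → #C64137
40%: (184 + 28.4 = 212.4→212, 18 + 94.8 = 112.8→113, 5 + 100 = 105→105) → #D47169

#C64137, #D47169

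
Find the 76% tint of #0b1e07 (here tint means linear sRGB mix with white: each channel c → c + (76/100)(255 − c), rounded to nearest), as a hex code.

#0b1e07 is rgb(11, 30, 7).
Per channel, c → c + 0.76(255 − c):
  R: 11 + 0.76×(255−11) = 11 + 185.44 = 196.44 → 196
  G: 30 + 0.76×(255−30) = 30 + 171 = 201 → 201
  B: 7 + 188.48 = 195.48 → 195
rgb(196, 201, 195) = #c4c9c3.

#c4c9c3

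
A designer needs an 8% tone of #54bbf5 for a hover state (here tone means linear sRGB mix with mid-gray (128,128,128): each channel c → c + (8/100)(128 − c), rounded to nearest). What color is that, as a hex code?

#54bbf5 is rgb(84, 187, 245).
Per channel, c → c + 0.08(128 − c):
  R: 84 + 0.08×(128−84) = 84 + 3.52 = 87.52 → 88
  G: 187 + 0.08×(128−187) = 187 − 4.72 = 182.28 → 182
  B: 245 + 0.08×(128−245) = 245 − 9.36 = 235.64 → 236
rgb(88, 182, 236) = #58b6ec.

#58b6ec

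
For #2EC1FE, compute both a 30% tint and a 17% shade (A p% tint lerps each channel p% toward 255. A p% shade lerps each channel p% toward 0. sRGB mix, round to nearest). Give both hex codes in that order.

#6DD4FE, #26A0D3

#2EC1FE is rgb(46, 193, 254).
30% tint:
  R: 46 + 62.7 = 108.7 → 109
  G: 193 + 0.3×(255−193) = 193 + 18.6 = 211.6 → 212
  B: 254 + 0.3×(255−254) = 254 + 0.3 = 254.3 → 254
  → #6DD4FE
17% shade:
  R: 46 + 0.17×(0−46) = 46 − 7.82 = 38.18 → 38
  G: 193 − 32.81 = 160.19 → 160
  B: 254 + 0.17×(0−254) = 254 − 43.18 = 210.82 → 211
  → #26A0D3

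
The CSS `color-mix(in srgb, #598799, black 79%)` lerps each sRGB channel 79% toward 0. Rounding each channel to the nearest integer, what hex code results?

#598799 is rgb(89, 135, 153).
A 79% shade moves each channel 79% toward 0:
  R: 89 − 70.31 = 18.69 → 19
  G: 135 + 0.79×(0−135) = 135 − 106.65 = 28.35 → 28
  B: 153 − 120.87 = 32.13 → 32
rgb(19, 28, 32) = #131c20.

#131c20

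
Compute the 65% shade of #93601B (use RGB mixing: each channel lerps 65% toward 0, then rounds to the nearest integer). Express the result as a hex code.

#332209

#93601B is rgb(147, 96, 27).
Lerp each channel 65% toward 0:
  R: 147 − 95.55 = 51.45 → 51
  G: 96 − 62.4 = 33.6 → 34
  B: 27 − 17.55 = 9.45 → 9
rgb(51, 34, 9) = #332209.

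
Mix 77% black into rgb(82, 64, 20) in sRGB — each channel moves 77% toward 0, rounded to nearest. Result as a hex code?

Per channel, c → c + 0.77(0 − c):
  R: 82 + 0.77×(0−82) = 82 − 63.14 = 18.86 → 19
  G: 64 + 0.77×(0−64) = 64 − 49.28 = 14.72 → 15
  B: 20 + 0.77×(0−20) = 20 − 15.4 = 4.6 → 5
rgb(19, 15, 5) = #130F05.

#130F05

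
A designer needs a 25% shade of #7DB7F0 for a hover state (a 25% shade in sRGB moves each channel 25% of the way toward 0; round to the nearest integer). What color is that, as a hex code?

#5E89B4

#7DB7F0 is rgb(125, 183, 240).
A 25% shade moves each channel 25% toward 0:
  R: 125 − 31.25 = 93.75 → 94
  G: 183 − 45.75 = 137.25 → 137
  B: 240 + 0.25×(0−240) = 240 − 60 = 180 → 180
rgb(94, 137, 180) = #5E89B4.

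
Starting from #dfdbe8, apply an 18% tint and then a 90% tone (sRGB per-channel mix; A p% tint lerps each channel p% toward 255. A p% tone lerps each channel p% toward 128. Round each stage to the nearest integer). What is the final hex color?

#8a8a8b

#dfdbe8 is rgb(223, 219, 232).
Lerp each channel 18% toward 255:
  R: 223 + 0.18×(255−223) = 223 + 5.76 = 228.76 → 229
  G: 219 + 0.18×(255−219) = 219 + 6.48 = 225.48 → 225
  B: 232 + 4.14 = 236.14 → 236
After the tint: rgb(229, 225, 236) = #e5e1ec.
Lerp each channel 90% toward 128:
  R: 229 − 90.9 = 138.1 → 138
  G: 225 + 0.9×(128−225) = 225 − 87.3 = 137.7 → 138
  B: 236 + 0.9×(128−236) = 236 − 97.2 = 138.8 → 139
rgb(138, 138, 139) = #8a8a8b.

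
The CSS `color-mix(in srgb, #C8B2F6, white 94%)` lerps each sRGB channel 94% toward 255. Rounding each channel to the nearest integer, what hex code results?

#FCFAFE

#C8B2F6 is rgb(200, 178, 246).
Per channel, c → c + 0.94(255 − c):
  R: 200 + 51.7 = 251.7 → 252
  G: 178 + 0.94×(255−178) = 178 + 72.38 = 250.38 → 250
  B: 246 + 8.46 = 254.46 → 254
rgb(252, 250, 254) = #FCFAFE.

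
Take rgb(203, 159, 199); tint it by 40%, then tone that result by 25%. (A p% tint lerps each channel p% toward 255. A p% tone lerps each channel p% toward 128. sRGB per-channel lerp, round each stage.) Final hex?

#C8B4C6

Lerp each channel 40% toward 255:
  R: 203 + 0.4×(255−203) = 203 + 20.8 = 223.8 → 224
  G: 159 + 0.4×(255−159) = 159 + 38.4 = 197.4 → 197
  B: 199 + 0.4×(255−199) = 199 + 22.4 = 221.4 → 221
After the tint: rgb(224, 197, 221) = #E0C5DD.
Lerp each channel 25% toward 128:
  R: 224 − 24 = 200 → 200
  G: 197 − 17.25 = 179.75 → 180
  B: 221 + 0.25×(128−221) = 221 − 23.25 = 197.75 → 198
rgb(200, 180, 198) = #C8B4C6.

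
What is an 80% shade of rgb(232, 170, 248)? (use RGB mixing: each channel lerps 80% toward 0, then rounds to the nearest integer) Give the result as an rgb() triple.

rgb(46, 34, 50)

Per channel, c → c + 0.8(0 − c):
  R: 232 + 0.8×(0−232) = 232 − 185.6 = 46.4 → 46
  G: 170 − 136 = 34 → 34
  B: 248 + 0.8×(0−248) = 248 − 198.4 = 49.6 → 50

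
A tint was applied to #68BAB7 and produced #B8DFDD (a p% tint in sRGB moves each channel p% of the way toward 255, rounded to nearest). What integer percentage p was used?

53%

#68BAB7 is rgb(104, 186, 183); #B8DFDD is rgb(184, 223, 221).
On the R channel (widest range): 184 ≈ 104 + (p/100)(255 − 104), so p ≈ 100×(184 − 104)/(255 − 104) = 8000/151 = 52.98.
p = 53 reproduces all three channels after rounding.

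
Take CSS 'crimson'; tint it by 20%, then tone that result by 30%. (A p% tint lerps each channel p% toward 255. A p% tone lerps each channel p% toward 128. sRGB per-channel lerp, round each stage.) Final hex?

#C5556C

CSS crimson is rgb(220, 20, 60).
Lerp each channel 20% toward 255:
  R: 220 + 0.2×(255−220) = 220 + 7 = 227 → 227
  G: 20 + 47 = 67 → 67
  B: 60 + 0.2×(255−60) = 60 + 39 = 99 → 99
After the tint: rgb(227, 67, 99) = #E34363.
Lerp each channel 30% toward 128:
  R: 227 + 0.3×(128−227) = 227 − 29.7 = 197.3 → 197
  G: 67 + 0.3×(128−67) = 67 + 18.3 = 85.3 → 85
  B: 99 + 0.3×(128−99) = 99 + 8.7 = 107.7 → 108
rgb(197, 85, 108) = #C5556C.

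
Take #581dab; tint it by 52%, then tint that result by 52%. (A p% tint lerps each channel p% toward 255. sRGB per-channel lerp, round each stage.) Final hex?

#d9cbec

#581dab is rgb(88, 29, 171).
A 52% tint moves each channel 52% toward 255:
  R: 88 + 0.52×(255−88) = 88 + 86.84 = 174.84 → 175
  G: 29 + 0.52×(255−29) = 29 + 117.52 = 146.52 → 147
  B: 171 + 43.68 = 214.68 → 215
After the tint: rgb(175, 147, 215) = #af93d7.
Lerp each channel 52% toward 255:
  R: 175 + 0.52×(255−175) = 175 + 41.6 = 216.6 → 217
  G: 147 + 0.52×(255−147) = 147 + 56.16 = 203.16 → 203
  B: 215 + 0.52×(255−215) = 215 + 20.8 = 235.8 → 236
rgb(217, 203, 236) = #d9cbec.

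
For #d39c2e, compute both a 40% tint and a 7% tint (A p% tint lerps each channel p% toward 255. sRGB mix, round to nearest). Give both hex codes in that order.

#d39c2e is rgb(211, 156, 46).
40% tint:
  R: 211 + 0.4×(255−211) = 211 + 17.6 = 228.6 → 229
  G: 156 + 0.4×(255−156) = 156 + 39.6 = 195.6 → 196
  B: 46 + 0.4×(255−46) = 46 + 83.6 = 129.6 → 130
  → #e5c482
7% tint:
  R: 211 + 3.08 = 214.08 → 214
  G: 156 + 6.93 = 162.93 → 163
  B: 46 + 14.63 = 60.63 → 61
  → #d6a33d

#e5c482, #d6a33d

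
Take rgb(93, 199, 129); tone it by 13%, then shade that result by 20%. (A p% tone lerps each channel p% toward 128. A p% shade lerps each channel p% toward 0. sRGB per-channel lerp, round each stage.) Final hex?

#4E9867

A 13% tone moves each channel 13% toward 128:
  R: 93 + 0.13×(128−93) = 93 + 4.55 = 97.55 → 98
  G: 199 + 0.13×(128−199) = 199 − 9.23 = 189.77 → 190
  B: 129 + 0.13×(128−129) = 129 − 0.13 = 128.87 → 129
After the tone: rgb(98, 190, 129) = #62BE81.
A 20% shade moves each channel 20% toward 0:
  R: 98 − 19.6 = 78.4 → 78
  G: 190 + 0.2×(0−190) = 190 − 38 = 152 → 152
  B: 129 + 0.2×(0−129) = 129 − 25.8 = 103.2 → 103
rgb(78, 152, 103) = #4E9867.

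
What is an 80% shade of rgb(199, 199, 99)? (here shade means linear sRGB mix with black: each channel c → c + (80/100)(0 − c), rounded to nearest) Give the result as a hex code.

Per channel, c → c + 0.8(0 − c):
  R: 199 + 0.8×(0−199) = 199 − 159.2 = 39.8 → 40
  G: 199 + 0.8×(0−199) = 199 − 159.2 = 39.8 → 40
  B: 99 + 0.8×(0−99) = 99 − 79.2 = 19.8 → 20
rgb(40, 40, 20) = #282814.

#282814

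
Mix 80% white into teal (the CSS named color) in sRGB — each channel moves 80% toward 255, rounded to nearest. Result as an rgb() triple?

CSS teal is rgb(0, 128, 128).
An 80% tint moves each channel 80% toward 255:
  R: 0 + 204 = 204 → 204
  G: 128 + 101.6 = 229.6 → 230
  B: 128 + 101.6 = 229.6 → 230

rgb(204, 230, 230)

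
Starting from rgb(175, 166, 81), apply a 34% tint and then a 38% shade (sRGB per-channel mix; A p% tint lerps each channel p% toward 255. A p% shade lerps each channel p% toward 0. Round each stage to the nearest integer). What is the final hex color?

#7D7A57

Lerp each channel 34% toward 255:
  R: 175 + 27.2 = 202.2 → 202
  G: 166 + 0.34×(255−166) = 166 + 30.26 = 196.26 → 196
  B: 81 + 0.34×(255−81) = 81 + 59.16 = 140.16 → 140
After the tint: rgb(202, 196, 140) = #CAC48C.
A 38% shade moves each channel 38% toward 0:
  R: 202 − 76.76 = 125.24 → 125
  G: 196 + 0.38×(0−196) = 196 − 74.48 = 121.52 → 122
  B: 140 + 0.38×(0−140) = 140 − 53.2 = 86.8 → 87
rgb(125, 122, 87) = #7D7A57.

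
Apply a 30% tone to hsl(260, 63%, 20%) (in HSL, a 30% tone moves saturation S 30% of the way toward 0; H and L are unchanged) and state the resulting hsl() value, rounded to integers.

hsl(260, 44%, 20%)

S moves 30% from 63 toward 0: 63 − 18.9 = 44.1 → 44.
H and L are unchanged.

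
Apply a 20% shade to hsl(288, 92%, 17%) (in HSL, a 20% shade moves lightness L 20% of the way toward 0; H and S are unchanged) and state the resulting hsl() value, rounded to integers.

L moves 20% from 17 toward 0: 17 − 3.4 = 13.6 → 14.
H and S are unchanged.

hsl(288, 92%, 14%)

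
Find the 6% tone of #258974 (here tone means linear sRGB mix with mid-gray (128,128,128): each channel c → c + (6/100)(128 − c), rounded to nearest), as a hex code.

#258974 is rgb(37, 137, 116).
Per channel, c → c + 0.06(128 − c):
  R: 37 + 5.46 = 42.46 → 42
  G: 137 + 0.06×(128−137) = 137 − 0.54 = 136.46 → 136
  B: 116 + 0.06×(128−116) = 116 + 0.72 = 116.72 → 117
rgb(42, 136, 117) = #2A8875.

#2A8875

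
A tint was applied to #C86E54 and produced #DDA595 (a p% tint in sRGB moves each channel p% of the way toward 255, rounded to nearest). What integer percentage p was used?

38%

#C86E54 is rgb(200, 110, 84); #DDA595 is rgb(221, 165, 149).
On the B channel (widest range): 149 ≈ 84 + (p/100)(255 − 84), so p ≈ 100×(149 − 84)/(255 − 84) = 6500/171 = 38.01.
p = 38 reproduces all three channels after rounding.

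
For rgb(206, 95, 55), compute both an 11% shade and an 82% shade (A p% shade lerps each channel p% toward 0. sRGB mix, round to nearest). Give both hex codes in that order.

#B75531, #25110A

11% shade:
  R: 206 − 22.66 = 183.34 → 183
  G: 95 − 10.45 = 84.55 → 85
  B: 55 + 0.11×(0−55) = 55 − 6.05 = 48.95 → 49
  → #B75531
82% shade:
  R: 206 + 0.82×(0−206) = 206 − 168.92 = 37.08 → 37
  G: 95 + 0.82×(0−95) = 95 − 77.9 = 17.1 → 17
  B: 55 + 0.82×(0−55) = 55 − 45.1 = 9.9 → 10
  → #25110A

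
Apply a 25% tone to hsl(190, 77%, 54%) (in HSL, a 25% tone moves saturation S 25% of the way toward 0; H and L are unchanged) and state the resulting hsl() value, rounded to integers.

S moves 25% from 77 toward 0: 77 − 19.25 = 57.75 → 58.
H and L are unchanged.

hsl(190, 58%, 54%)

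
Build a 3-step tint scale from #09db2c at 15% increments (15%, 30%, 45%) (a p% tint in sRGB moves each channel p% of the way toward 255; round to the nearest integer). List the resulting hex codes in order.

#2ee04c, #53e66b, #78eb8b

#09db2c is rgb(9, 219, 44).
15%: (9 + 36.9 = 45.9→46, 219 + 5.4 = 224.4→224, 44 + 31.65 = 75.65→76) → #2ee04c
30%: (9 + 73.8 = 82.8→83, 219 + 10.8 = 229.8→230, 44 + 63.3 = 107.3→107) → #53e66b
45%: (9 + 110.7 = 119.7→120, 219 + 16.2 = 235.2→235, 44 + 94.95 = 138.95→139) → #78eb8b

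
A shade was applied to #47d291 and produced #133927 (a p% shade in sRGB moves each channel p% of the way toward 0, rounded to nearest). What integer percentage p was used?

73%

#47d291 is rgb(71, 210, 145); #133927 is rgb(19, 57, 39).
On the G channel (widest range): 57 ≈ 210 + (p/100)(0 − 210), so p ≈ 100×(57 − 210)/(0 − 210) = -15300/-210 = 72.86.
p = 73 reproduces all three channels after rounding.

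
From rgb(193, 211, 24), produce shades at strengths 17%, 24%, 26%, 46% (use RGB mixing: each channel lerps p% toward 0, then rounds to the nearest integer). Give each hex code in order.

#a0af14, #93a012, #8f9c12, #68720d

17%: (193 − 32.81 = 160.19→160, 211 − 35.87 = 175.13→175, 24 − 4.08 = 19.92→20) → #a0af14
24%: (193 − 46.32 = 146.68→147, 211 − 50.64 = 160.36→160, 24 − 5.76 = 18.24→18) → #93a012
26%: (193 − 50.18 = 142.82→143, 211 − 54.86 = 156.14→156, 24 − 6.24 = 17.76→18) → #8f9c12
46%: (193 − 88.78 = 104.22→104, 211 − 97.06 = 113.94→114, 24 − 11.04 = 12.96→13) → #68720d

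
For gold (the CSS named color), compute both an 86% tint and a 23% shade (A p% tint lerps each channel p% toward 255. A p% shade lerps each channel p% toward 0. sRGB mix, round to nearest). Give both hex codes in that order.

CSS gold is rgb(255, 215, 0).
86% tint:
  R: 255 + 0 = 255 → 255
  G: 215 + 0.86×(255−215) = 215 + 34.4 = 249.4 → 249
  B: 0 + 0.86×(255−0) = 0 + 219.3 = 219.3 → 219
  → #FFF9DB
23% shade:
  R: 255 + 0.23×(0−255) = 255 − 58.65 = 196.35 → 196
  G: 215 − 49.45 = 165.55 → 166
  B: 0 + 0 = 0 → 0
  → #C4A600

#FFF9DB, #C4A600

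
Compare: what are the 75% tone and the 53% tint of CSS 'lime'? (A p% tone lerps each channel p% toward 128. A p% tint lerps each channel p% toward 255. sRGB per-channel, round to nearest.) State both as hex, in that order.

#60A060, #87FF87

CSS lime is rgb(0, 255, 0).
75% tone:
  R: 0 + 96 = 96 → 96
  G: 255 + 0.75×(128−255) = 255 − 95.25 = 159.75 → 160
  B: 0 + 96 = 96 → 96
  → #60A060
53% tint:
  R: 0 + 135.15 = 135.15 → 135
  G: 255 + 0.53×(255−255) = 255 + 0 = 255 → 255
  B: 0 + 0.53×(255−0) = 0 + 135.15 = 135.15 → 135
  → #87FF87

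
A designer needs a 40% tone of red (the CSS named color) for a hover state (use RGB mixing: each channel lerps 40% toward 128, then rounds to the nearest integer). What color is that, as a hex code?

#CC3333

CSS red is rgb(255, 0, 0).
Lerp each channel 40% toward 128:
  R: 255 + 0.4×(128−255) = 255 − 50.8 = 204.2 → 204
  G: 0 + 51.2 = 51.2 → 51
  B: 0 + 0.4×(128−0) = 0 + 51.2 = 51.2 → 51
rgb(204, 51, 51) = #CC3333.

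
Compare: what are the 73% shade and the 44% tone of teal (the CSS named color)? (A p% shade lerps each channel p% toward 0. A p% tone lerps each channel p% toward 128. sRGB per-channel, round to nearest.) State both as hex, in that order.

CSS teal is rgb(0, 128, 128).
73% shade:
  R: 0 + 0.73×(0−0) = 0 + 0 = 0 → 0
  G: 128 + 0.73×(0−128) = 128 − 93.44 = 34.56 → 35
  B: 128 − 93.44 = 34.56 → 35
  → #002323
44% tone:
  R: 0 + 0.44×(128−0) = 0 + 56.32 = 56.32 → 56
  G: 128 + 0 = 128 → 128
  B: 128 + 0.44×(128−128) = 128 + 0 = 128 → 128
  → #388080

#002323, #388080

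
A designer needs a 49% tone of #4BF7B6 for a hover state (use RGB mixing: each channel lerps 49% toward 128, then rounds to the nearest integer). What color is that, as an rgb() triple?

#4BF7B6 is rgb(75, 247, 182).
Per channel, c → c + 0.49(128 − c):
  R: 75 + 25.97 = 100.97 → 101
  G: 247 + 0.49×(128−247) = 247 − 58.31 = 188.69 → 189
  B: 182 − 26.46 = 155.54 → 156

rgb(101, 189, 156)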